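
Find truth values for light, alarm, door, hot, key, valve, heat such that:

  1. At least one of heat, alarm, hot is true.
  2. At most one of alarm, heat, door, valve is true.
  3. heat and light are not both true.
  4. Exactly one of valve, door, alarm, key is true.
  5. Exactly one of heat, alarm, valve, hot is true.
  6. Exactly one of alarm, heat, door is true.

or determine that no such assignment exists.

light = False, alarm = False, door = False, hot = False, key = True, valve = False, heat = True

  (1) {heat, alarm, hot}: 1 true — at least one ✓
  (2) {alarm, heat, door, valve}: 1 true — at most one ✓
  (3) heat=T, light=F — not both ✓
  (4) {valve, door, alarm, key}: 1 true — exactly one ✓
  (5) {heat, alarm, valve, hot}: 1 true — exactly one ✓
  (6) {alarm, heat, door}: 1 true — exactly one ✓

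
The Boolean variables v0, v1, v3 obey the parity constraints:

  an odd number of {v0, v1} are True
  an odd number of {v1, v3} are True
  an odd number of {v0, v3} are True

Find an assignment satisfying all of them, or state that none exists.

Unsatisfiable

Adding constraints 1, 2, 3 mod 2: every variable appears an even number of times on the left, so the left side is 0.
But the right sides sum to 1 (mod 2). 0 ≠ 1 — the system is inconsistent.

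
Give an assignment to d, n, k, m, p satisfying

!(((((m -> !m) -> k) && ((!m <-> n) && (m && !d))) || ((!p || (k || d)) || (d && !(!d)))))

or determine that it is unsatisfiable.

d = False; n = True; k = False; m = True; p = True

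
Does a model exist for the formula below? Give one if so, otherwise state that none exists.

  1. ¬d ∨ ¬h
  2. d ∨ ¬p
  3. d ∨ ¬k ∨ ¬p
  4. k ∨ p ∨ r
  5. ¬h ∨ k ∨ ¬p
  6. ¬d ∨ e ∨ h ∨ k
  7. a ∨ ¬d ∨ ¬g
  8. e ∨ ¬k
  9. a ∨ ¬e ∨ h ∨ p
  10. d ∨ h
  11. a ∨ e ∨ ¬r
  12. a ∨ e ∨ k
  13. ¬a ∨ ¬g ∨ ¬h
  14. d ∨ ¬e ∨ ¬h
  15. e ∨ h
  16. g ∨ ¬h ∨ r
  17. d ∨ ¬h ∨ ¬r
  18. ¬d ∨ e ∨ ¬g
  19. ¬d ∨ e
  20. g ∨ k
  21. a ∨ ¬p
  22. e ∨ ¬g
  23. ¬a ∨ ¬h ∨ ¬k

h = False; a = True; p = True; r = False; g = False; e = True; k = True; d = True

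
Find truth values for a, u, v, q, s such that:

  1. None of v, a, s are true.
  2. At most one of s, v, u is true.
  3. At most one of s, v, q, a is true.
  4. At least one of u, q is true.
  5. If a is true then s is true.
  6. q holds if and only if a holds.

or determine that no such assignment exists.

a: False; u: True; v: False; q: False; s: False

  (1) {v, a, s}: 0 true — none ✓
  (2) {s, v, u}: 1 true — at most one ✓
  (3) {s, v, q, a}: 0 true — at most one ✓
  (4) {u, q}: 1 true — at least one ✓
  (5) a=F ⇒ s: vacuous ✓
  (6) q=F, a=F — same ✓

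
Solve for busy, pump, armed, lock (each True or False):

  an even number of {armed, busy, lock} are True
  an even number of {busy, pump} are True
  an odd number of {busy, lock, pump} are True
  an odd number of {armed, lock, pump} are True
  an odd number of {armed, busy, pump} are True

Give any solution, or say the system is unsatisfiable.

Adding constraints 1, 2, 4 mod 2: every variable appears an even number of times on the left, so the left side is 0.
But the right sides sum to 1 (mod 2). 0 ≠ 1 — the system is inconsistent.

Unsatisfiable — no assignment works.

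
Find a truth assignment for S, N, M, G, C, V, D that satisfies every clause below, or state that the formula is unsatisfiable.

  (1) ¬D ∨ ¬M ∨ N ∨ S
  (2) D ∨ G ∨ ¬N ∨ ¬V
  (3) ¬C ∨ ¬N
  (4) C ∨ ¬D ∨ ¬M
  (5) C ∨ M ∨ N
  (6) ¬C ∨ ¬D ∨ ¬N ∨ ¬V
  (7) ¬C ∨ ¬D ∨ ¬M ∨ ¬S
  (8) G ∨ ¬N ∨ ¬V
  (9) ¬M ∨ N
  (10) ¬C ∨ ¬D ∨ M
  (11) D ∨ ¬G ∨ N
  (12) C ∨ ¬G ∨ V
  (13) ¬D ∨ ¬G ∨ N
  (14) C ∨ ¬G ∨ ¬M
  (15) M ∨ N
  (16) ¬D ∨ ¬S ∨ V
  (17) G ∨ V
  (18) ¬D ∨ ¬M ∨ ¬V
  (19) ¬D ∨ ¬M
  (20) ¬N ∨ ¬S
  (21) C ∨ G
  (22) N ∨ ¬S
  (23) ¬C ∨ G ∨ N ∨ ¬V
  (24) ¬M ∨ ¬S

Set S = False.
Try N = False:
  (¬M ∨ N) forces M = False.
  clause (M ∨ N) is falsified — backtrack.
So N = True.
  then (¬C ∨ ¬N) forces C = False.
  then (C ∨ G) forces G = True.
  then (C ∨ ¬G ∨ V) forces V = True.
  then (C ∨ ¬G ∨ ¬M) forces M = False.
Set D = True.
All clauses satisfied.

S=F, N=T, M=F, G=T, C=F, V=T, D=T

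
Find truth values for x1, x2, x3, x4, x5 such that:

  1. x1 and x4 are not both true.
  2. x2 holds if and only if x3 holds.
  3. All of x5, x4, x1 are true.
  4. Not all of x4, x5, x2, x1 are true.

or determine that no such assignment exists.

UNSATISFIABLE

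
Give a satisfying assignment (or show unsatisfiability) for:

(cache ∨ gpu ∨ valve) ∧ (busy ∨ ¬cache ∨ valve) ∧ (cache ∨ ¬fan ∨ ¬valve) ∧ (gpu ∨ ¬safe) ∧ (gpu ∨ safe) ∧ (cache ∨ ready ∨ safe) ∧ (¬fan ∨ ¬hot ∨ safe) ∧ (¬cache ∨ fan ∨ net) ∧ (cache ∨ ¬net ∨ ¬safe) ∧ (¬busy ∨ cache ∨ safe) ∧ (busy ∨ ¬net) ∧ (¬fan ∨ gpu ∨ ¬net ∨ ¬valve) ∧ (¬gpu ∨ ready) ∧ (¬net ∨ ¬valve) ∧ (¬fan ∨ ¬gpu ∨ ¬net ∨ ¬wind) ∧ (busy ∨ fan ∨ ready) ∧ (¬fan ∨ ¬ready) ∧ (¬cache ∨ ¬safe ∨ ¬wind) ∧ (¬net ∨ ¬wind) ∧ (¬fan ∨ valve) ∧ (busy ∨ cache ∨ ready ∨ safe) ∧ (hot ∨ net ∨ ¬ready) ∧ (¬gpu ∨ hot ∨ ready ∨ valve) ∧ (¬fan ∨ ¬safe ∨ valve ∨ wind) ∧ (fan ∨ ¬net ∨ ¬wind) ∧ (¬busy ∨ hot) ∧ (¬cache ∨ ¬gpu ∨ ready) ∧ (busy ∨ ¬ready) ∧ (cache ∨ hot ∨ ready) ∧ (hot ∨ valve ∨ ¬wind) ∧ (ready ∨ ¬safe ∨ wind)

Set safe = True.
  then (gpu ∨ ¬safe) forces gpu = True.
  then (¬gpu ∨ ready) forces ready = True.
  then (¬fan ∨ ¬ready) forces fan = False.
  then (busy ∨ ¬ready) forces busy = True.
  then (¬busy ∨ hot) forces hot = True.
Set net = False.
  then (¬cache ∨ fan ∨ net) forces cache = False.
Set wind = True.
Set valve = True.
All clauses satisfied.

safe = True; net = False; hot = True; fan = False; busy = True; ready = True; wind = True; gpu = True; valve = True; cache = False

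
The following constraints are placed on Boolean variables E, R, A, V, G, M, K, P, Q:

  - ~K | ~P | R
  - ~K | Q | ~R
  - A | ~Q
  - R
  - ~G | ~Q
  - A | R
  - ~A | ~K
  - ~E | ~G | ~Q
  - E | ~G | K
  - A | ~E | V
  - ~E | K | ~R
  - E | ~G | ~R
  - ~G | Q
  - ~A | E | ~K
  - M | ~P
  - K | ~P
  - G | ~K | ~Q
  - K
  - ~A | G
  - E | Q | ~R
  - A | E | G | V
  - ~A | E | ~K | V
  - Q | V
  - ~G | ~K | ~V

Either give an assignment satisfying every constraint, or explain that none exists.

Case R = True:
  (K) forces K = True.
  (~K | Q | ~R) forces Q = True.
  (A | ~Q) forces A = True.
  Clause (~A | ~K) is falsified — contradiction.
Case R = False:
  Clause (R) is falsified — contradiction.
Both cases fail, so the formula is unsatisfiable.

No satisfying assignment exists.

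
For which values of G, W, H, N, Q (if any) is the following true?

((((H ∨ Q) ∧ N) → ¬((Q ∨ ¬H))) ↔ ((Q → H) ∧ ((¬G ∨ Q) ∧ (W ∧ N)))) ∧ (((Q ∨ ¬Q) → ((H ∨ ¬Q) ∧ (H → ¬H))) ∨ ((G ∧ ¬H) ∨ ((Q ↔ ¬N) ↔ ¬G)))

G: True, W: True, H: False, N: True, Q: True

  (((H ∨ Q) ∧ N) → ¬((Q ∨ ¬H))) ↔ ((Q → H) ∧ ((¬G ∨ Q) ∧ (W ∧ N))) = True
    ((H ∨ Q) ∧ N) → ¬((Q ∨ ¬H)) = False
      (H ∨ Q) ∧ N = True
        H ∨ Q = True
      ¬((Q ∨ ¬H)) = False
        Q ∨ ¬H = True
          ¬H = True
    (Q → H) ∧ ((¬G ∨ Q) ∧ (W ∧ N)) = False
      Q → H = False
      (¬G ∨ Q) ∧ (W ∧ N) = True
        ¬G ∨ Q = True
          ¬G = False
        W ∧ N = True
  ((Q ∨ ¬Q) → ((H ∨ ¬Q) ∧ (H → ¬H))) ∨ ((G ∧ ¬H) ∨ ((Q ↔ ¬N) ↔ ¬G)) = True
    (Q ∨ ¬Q) → ((H ∨ ¬Q) ∧ (H → ¬H)) = False
      Q ∨ ¬Q = True
        ¬Q = False
      (H ∨ ¬Q) ∧ (H → ¬H) = False
        H ∨ ¬Q = False
          ¬Q = False
        H → ¬H = True
          ¬H = True
    (G ∧ ¬H) ∨ ((Q ↔ ¬N) ↔ ¬G) = True
      G ∧ ¬H = True
        ¬H = True
      (Q ↔ ¬N) ↔ ¬G = True
        Q ↔ ¬N = False
          ¬N = False
        ¬G = False
Both conjuncts True, so the formula holds.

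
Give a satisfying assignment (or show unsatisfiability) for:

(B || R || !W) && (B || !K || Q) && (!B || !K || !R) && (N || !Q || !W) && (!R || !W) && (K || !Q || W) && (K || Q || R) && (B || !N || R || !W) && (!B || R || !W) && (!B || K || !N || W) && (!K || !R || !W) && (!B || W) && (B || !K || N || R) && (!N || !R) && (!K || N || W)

Set N = True.
  then (!N || !R) forces R = False.
Try K = False:
  (K || Q || R) forces Q = True.
  (K || !Q || W) forces W = True.
  (B || R || !W) forces B = True.
  clause (!B || R || !W) is falsified — backtrack.
So K = True.
Try B = True:
  (!B || R || !W) forces W = False.
  clause (!B || W) is falsified — backtrack.
So B = False.
  then (B || R || !W) forces W = False.
  then (B || !K || Q) forces Q = True.
All clauses satisfied.

N: True, K: True, B: False, Q: True, W: False, R: False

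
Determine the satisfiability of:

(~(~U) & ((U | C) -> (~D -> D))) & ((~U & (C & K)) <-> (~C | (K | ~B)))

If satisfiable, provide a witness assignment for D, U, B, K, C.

D: True, U: True, B: True, K: False, C: True

  ~(~U) & ((U | C) -> (~D -> D)) = True
    ~(~U) = True
      ~U = False
    (U | C) -> (~D -> D) = True
      U | C = True
      ~D -> D = True
        ~D = False
  (~U & (C & K)) <-> (~C | (K | ~B)) = True
    ~U & (C & K) = False
      ~U = False
      C & K = False
    ~C | (K | ~B) = False
      ~C = False
      K | ~B = False
        ~B = False
Both conjuncts True, so the formula holds.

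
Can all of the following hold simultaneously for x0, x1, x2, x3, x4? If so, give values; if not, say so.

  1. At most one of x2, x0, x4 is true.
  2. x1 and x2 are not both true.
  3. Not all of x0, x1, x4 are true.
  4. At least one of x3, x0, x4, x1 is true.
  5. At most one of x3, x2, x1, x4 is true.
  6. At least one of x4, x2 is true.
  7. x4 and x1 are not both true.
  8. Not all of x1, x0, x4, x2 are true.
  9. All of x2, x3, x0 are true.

Case x0 = True:
  (1) with x0=T forces x2 = False.
  Constraint (9) is violated (x2=F) — contradiction.
Case x0 = False:
  Constraint (9) is violated (x0=F) — contradiction.
Both cases fail — unsatisfiable.

The formula is unsatisfiable.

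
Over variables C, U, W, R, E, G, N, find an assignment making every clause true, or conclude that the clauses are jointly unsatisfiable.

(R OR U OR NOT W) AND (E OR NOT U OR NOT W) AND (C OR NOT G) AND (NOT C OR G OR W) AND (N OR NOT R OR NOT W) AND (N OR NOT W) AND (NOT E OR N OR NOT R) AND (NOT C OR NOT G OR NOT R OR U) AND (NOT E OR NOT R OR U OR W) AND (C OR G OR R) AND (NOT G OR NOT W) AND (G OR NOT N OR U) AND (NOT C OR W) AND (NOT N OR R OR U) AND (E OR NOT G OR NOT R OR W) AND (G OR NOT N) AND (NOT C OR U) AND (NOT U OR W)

Try C = True:
  (NOT C OR W) forces W = True.
  (N OR NOT W) forces N = True.
  (NOT G OR NOT W) forces G = False.
  clause (G OR NOT N) is falsified — backtrack.
So C = False.
  then (C OR NOT G) forces G = False.
  then (C OR G OR R) forces R = True.
  then (G OR NOT N) forces N = False.
  then (N OR NOT R OR NOT W) forces W = False.
  then (NOT E OR N OR NOT R) forces E = False.
  then (NOT U OR W) forces U = False.
All clauses satisfied.

C = False, U = False, W = False, R = True, E = False, G = False, N = False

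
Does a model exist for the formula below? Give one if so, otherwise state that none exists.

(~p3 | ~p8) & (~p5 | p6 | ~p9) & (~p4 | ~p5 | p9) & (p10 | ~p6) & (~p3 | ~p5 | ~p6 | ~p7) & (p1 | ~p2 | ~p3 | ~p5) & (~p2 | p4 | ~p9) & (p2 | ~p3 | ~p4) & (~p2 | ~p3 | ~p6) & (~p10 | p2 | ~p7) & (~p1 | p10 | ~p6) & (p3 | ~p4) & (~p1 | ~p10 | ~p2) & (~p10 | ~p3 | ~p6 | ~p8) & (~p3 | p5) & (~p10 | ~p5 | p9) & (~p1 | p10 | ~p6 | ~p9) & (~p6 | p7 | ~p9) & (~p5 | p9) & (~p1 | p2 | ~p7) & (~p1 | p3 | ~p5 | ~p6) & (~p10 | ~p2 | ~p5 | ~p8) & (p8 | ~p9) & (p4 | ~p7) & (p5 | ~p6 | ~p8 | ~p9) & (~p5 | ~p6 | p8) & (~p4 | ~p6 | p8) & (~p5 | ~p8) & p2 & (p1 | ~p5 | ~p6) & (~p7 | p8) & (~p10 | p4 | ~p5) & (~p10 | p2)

Unit clause (p2) forces p2 = True.
Set p1 = False.
Set p3 = False.
  then (p3 | ~p4) forces p4 = False.
  then (p4 | ~p7) forces p7 = False.
  then (~p2 | p4 | ~p9) forces p9 = False.
  then (~p5 | p9) forces p5 = False.
Set p6 = False.
Set p8 = False.
Set p10 = True.
All clauses satisfied.

p1: False, p2: True, p3: False, p4: False, p5: False, p6: False, p7: False, p8: False, p9: False, p10: True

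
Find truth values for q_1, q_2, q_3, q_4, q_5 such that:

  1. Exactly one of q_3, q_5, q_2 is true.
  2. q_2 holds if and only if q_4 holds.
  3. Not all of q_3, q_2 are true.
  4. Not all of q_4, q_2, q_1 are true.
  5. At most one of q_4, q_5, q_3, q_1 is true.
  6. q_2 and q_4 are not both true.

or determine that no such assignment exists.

q_1 = False, q_2 = False, q_3 = True, q_4 = False, q_5 = False

  (1) {q_3, q_5, q_2}: 1 true — exactly one ✓
  (2) q_2=F, q_4=F — same ✓
  (3) {q_3, q_2}: 1/2 true — not all ✓
  (4) {q_4, q_2, q_1}: 0/3 true — not all ✓
  (5) {q_4, q_5, q_3, q_1}: 1 true — at most one ✓
  (6) q_2=F, q_4=F — not both ✓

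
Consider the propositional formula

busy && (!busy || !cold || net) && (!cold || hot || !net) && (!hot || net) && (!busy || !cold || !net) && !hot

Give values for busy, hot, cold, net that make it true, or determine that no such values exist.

Unit clause (busy) forces busy = True.
Unit clause (!hot) forces hot = False.
Try cold = True:
  (!busy || !cold || net) forces net = True.
  clause (!cold || hot || !net) is falsified — backtrack.
So cold = False.
Set net = True.
Check each clause:
  (busy): busy holds.
  (!busy || !cold || net): !cold holds.
  (!cold || hot || !net): !cold holds.
  (!hot || net): !hot holds.
  (!busy || !cold || !net): !cold holds.
  (!hot): !hot holds.
All clauses satisfied.

busy=T; hot=F; cold=F; net=T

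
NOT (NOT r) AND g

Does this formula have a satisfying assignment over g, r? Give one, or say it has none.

g: True; r: True

  NOT (NOT r) = True
    NOT r = False
Both conjuncts True, so the formula holds.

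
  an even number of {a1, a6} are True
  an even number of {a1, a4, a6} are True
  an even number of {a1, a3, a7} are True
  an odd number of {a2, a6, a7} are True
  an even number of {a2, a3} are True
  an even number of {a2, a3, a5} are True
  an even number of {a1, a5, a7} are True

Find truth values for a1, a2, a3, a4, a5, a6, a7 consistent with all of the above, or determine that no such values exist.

UNSATISFIABLE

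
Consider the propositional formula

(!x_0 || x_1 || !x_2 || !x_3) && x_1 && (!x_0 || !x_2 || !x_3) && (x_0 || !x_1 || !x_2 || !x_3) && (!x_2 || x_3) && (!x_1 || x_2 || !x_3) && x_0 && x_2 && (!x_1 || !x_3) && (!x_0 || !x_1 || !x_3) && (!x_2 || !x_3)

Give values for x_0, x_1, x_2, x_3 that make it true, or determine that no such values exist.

Case x_2 = True:
  (x_1) forces x_1 = True.
  (!x_2 || x_3) forces x_3 = True.
  Clause (!x_1 || !x_3) is falsified — contradiction.
Case x_2 = False:
  Clause (x_2) is falsified — contradiction.
Both cases fail, so the formula is unsatisfiable.

Unsatisfiable — no assignment works.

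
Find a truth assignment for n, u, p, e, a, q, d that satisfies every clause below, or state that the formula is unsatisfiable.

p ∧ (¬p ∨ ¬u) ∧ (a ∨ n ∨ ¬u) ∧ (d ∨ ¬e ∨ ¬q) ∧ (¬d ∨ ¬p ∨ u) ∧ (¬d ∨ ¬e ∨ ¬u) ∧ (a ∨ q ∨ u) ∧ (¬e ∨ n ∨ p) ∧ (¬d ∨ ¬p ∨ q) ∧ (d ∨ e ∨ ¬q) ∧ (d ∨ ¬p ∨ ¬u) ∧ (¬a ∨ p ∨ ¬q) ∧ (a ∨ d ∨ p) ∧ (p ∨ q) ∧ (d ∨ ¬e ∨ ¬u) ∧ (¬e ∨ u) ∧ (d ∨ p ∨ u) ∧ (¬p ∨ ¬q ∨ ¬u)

Unit clause (p) forces p = True.
In (¬p ∨ ¬u) only ¬u is left, so u = False.
In (¬d ∨ ¬p ∨ u) only ¬d is left, so d = False.
In (¬e ∨ u) only ¬e is left, so e = False.
In (d ∨ e ∨ ¬q) only ¬q is left, so q = False.
In (a ∨ q ∨ u) only a is left, so a = True.
Set n = True.
All clauses satisfied.

n = True; u = False; p = True; e = False; a = True; q = False; d = False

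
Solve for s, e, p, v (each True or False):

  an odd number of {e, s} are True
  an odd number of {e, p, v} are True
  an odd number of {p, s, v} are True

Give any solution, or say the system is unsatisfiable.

No satisfying assignment exists.

Adding constraints 1, 2, 3 mod 2: every variable appears an even number of times on the left, so the left side is 0.
But the right sides sum to 1 (mod 2). 0 ≠ 1 — the system is inconsistent.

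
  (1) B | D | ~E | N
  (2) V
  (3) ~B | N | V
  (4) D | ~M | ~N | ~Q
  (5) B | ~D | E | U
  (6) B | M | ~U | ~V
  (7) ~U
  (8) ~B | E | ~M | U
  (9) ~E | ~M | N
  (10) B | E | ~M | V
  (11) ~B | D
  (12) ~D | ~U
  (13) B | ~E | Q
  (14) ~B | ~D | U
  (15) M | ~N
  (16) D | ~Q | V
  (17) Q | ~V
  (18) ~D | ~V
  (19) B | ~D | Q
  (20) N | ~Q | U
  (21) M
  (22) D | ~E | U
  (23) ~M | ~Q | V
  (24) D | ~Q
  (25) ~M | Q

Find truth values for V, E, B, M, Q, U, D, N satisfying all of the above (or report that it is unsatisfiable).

Case V = True:
  (~U) forces U = False.
  (Q | ~V) forces Q = True.
  (~D | ~V) forces D = False.
  Clause (D | ~Q) is falsified — contradiction.
Case V = False:
  Clause (V) is falsified — contradiction.
Both cases fail, so the formula is unsatisfiable.

Unsatisfiable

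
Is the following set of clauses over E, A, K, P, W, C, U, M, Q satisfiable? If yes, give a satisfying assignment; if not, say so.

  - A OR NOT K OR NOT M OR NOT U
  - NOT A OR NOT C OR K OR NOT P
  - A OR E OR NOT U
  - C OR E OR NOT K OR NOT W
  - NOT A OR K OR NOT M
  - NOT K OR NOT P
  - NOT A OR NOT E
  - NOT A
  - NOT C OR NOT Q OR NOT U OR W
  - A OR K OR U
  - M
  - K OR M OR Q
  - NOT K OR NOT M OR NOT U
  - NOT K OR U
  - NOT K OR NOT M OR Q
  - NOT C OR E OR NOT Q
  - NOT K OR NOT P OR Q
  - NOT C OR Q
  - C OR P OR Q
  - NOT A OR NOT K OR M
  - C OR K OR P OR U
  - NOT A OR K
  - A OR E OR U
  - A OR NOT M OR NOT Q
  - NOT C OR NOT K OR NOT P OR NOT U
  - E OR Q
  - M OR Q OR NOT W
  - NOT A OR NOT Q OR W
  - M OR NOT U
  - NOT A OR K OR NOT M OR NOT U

E=T; A=F; K=F; P=T; W=T; C=F; U=T; M=T; Q=F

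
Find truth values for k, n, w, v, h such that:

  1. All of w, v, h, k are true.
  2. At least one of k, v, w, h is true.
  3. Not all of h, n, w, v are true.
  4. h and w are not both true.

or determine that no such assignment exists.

Case h = True:
  (1) forces w = True.
  Constraint (4) is violated (h=T, w=T) — contradiction.
Case h = False:
  Constraint (1) is violated (h=F) — contradiction.
Both cases fail — unsatisfiable.

Unsatisfiable — no assignment works.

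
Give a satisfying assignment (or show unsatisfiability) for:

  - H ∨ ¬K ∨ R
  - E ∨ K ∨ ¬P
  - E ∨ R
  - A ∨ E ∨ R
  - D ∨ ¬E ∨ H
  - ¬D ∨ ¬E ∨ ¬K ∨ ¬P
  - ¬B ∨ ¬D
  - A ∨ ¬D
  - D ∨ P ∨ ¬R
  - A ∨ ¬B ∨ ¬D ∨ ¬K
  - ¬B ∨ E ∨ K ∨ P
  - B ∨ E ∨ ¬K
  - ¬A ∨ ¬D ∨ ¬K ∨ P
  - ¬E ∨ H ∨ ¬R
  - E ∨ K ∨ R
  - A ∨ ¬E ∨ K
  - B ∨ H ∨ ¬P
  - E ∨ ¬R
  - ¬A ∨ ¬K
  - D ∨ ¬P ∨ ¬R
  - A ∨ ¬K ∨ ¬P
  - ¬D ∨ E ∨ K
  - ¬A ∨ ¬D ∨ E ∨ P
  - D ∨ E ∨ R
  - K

Unit clause (K) forces K = True.
In (¬A ∨ ¬K) only ¬A is left, so A = False.
In (A ∨ ¬K ∨ ¬P) only ¬P is left, so P = False.
In (A ∨ ¬D) only ¬D is left, so D = False.
In (D ∨ P ∨ ¬R) only ¬R is left, so R = False.
In (D ∨ E ∨ R) only E is left, so E = True.
In (H ∨ ¬K ∨ R) only H is left, so H = True.
Set B = True.
All clauses satisfied.

H = True; E = True; D = False; B = True; R = False; K = True; A = False; P = False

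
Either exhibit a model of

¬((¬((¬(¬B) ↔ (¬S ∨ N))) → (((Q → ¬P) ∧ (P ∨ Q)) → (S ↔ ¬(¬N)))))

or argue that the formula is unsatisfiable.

S = False; P = True; N = True; B = False; Q = False

  ¬((¬((¬(¬B) ↔ (¬S ∨ N))) → (((Q → ¬P) ∧ (P ∨ Q)) → (S ↔ ¬(¬N))))) = True
    ¬((¬(¬B) ↔ (¬S ∨ N))) → (((Q → ¬P) ∧ (P ∨ Q)) → (S ↔ ¬(¬N))) = False
      ¬((¬(¬B) ↔ (¬S ∨ N))) = True
        ¬(¬B) ↔ (¬S ∨ N) = False
          ¬(¬B) = False
            ¬B = True
          ¬S ∨ N = True
            ¬S = True
      ((Q → ¬P) ∧ (P ∨ Q)) → (S ↔ ¬(¬N)) = False
        (Q → ¬P) ∧ (P ∨ Q) = True
          Q → ¬P = True
            ¬P = False
          P ∨ Q = True
        S ↔ ¬(¬N) = False
          ¬(¬N) = True
            ¬N = False
The formula evaluates to True.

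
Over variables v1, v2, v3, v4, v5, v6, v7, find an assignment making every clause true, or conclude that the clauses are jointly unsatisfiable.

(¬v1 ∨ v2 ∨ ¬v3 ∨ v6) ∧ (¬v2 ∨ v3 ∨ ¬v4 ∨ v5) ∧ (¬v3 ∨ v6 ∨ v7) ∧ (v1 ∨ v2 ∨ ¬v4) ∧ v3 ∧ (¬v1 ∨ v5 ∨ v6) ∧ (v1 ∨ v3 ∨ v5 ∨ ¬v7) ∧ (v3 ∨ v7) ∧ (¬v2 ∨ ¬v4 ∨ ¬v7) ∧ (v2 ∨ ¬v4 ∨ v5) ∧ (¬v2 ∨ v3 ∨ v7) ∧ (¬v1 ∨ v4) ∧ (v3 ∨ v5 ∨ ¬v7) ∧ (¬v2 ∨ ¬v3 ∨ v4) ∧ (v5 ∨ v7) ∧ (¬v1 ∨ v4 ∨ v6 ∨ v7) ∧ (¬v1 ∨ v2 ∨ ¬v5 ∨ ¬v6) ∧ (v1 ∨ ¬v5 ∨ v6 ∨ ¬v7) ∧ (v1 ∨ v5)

v1 = False, v2 = True, v3 = True, v4 = True, v5 = True, v6 = True, v7 = False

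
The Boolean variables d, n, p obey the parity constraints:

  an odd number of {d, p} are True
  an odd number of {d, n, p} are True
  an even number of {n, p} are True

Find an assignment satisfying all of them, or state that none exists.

d = True, n = False, p = False

{d, p}: 1 true → odd ✓
{d, n, p}: 1 true → odd ✓
{n, p}: 0 true → even ✓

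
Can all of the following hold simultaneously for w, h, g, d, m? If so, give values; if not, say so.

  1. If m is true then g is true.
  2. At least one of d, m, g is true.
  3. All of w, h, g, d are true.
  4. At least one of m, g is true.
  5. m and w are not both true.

w = True, h = True, g = True, d = True, m = False

  (1) m=F ⇒ g: vacuous ✓
  (2) {d, m, g}: 2 true — at least one ✓
  (3) {w, h, g, d}: all 4 true ✓
  (4) {m, g}: 1 true — at least one ✓
  (5) m=F, w=T — not both ✓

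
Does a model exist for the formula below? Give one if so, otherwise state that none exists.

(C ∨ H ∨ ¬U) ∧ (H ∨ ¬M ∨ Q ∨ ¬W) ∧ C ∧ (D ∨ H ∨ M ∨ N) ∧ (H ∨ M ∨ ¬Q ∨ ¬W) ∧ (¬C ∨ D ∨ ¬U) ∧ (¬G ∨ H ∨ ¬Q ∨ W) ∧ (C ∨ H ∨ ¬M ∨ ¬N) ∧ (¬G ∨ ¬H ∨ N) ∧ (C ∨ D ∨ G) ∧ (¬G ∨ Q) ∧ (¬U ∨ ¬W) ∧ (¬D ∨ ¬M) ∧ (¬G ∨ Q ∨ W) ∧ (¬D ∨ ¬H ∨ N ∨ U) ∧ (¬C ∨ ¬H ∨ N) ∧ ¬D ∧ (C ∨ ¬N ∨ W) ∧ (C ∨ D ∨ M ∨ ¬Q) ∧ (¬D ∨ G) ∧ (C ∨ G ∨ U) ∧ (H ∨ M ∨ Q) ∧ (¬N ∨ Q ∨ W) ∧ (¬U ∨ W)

Unit clause (C) forces C = True.
Unit clause (¬D) forces D = False.
In (¬C ∨ D ∨ ¬U) only ¬U is left, so U = False.
Set N = True.
Set W = False.
  then (¬N ∨ Q ∨ W) forces Q = True.
Set M = False.
Set G = False.
Set H = True.
All clauses satisfied.

N=T; W=F; C=T; U=F; D=F; Q=T; M=F; G=F; H=T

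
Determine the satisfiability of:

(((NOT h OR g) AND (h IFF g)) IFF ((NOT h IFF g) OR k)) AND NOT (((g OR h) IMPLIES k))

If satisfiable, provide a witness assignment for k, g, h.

Unsatisfiable — no assignment works.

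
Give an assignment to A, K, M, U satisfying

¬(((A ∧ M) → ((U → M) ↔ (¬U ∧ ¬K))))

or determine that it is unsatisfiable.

A: True, K: True, M: True, U: True

  ¬(((A ∧ M) → ((U → M) ↔ (¬U ∧ ¬K)))) = True
    (A ∧ M) → ((U → M) ↔ (¬U ∧ ¬K)) = False
      A ∧ M = True
      (U → M) ↔ (¬U ∧ ¬K) = False
        U → M = True
        ¬U ∧ ¬K = False
          ¬U = False
          ¬K = False
The formula evaluates to True.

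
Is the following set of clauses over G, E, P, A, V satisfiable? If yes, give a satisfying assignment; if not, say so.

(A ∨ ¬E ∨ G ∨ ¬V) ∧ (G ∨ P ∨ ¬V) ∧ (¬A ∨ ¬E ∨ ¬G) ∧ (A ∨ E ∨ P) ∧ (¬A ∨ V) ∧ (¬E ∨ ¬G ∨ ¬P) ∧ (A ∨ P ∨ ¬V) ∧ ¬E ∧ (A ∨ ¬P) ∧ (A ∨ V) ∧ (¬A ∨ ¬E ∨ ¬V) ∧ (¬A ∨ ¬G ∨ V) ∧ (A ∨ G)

Unit clause (¬E) forces E = False.
Set G = False.
  then (A ∨ G) forces A = True.
  then (¬A ∨ V) forces V = True.
  then (G ∨ P ∨ ¬V) forces P = True.
All clauses satisfied.

G=F; E=F; P=T; A=T; V=T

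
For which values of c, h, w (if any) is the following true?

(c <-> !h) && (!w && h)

c=F, h=T, w=F

  c <-> !h = True
    !h = False
  !w && h = True
    !w = True
Both conjuncts True, so the formula holds.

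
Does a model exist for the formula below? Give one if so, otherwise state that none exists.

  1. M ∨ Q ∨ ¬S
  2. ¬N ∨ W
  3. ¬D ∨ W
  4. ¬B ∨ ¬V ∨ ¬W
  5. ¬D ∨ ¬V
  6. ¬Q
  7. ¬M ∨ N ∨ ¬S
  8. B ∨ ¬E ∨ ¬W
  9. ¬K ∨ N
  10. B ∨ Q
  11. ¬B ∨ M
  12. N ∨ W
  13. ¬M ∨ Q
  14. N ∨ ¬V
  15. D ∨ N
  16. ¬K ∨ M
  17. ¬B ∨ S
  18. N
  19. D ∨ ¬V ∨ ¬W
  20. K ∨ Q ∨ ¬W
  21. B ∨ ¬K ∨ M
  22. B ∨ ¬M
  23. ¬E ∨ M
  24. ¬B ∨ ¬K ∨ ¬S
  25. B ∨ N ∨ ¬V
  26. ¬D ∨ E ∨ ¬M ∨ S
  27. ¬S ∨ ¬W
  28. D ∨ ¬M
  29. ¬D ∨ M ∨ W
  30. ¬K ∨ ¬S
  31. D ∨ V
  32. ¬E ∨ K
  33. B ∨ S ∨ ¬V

Case Q = True:
  Clause (¬Q) is falsified — contradiction.
Case Q = False:
  (B ∨ Q) forces B = True.
  (¬B ∨ M) forces M = True.
  Clause (¬M ∨ Q) is falsified — contradiction.
Both cases fail, so the formula is unsatisfiable.

The formula is unsatisfiable.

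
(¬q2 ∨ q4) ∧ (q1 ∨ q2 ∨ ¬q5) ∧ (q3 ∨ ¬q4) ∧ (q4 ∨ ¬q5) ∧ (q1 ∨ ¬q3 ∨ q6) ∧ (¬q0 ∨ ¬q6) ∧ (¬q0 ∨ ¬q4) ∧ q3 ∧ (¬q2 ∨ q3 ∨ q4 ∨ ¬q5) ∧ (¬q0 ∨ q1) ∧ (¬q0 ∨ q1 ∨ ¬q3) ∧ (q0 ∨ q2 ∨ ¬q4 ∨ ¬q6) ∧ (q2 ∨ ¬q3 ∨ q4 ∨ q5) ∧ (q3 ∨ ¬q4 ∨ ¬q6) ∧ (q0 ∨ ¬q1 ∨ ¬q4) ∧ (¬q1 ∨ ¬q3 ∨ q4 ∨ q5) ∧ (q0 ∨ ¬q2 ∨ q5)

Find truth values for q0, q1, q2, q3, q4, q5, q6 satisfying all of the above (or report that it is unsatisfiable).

Unit clause (q3) forces q3 = True.
Set q0 = False.
Try q1 = True:
  (q0 ∨ ¬q1 ∨ ¬q4) forces q4 = False.
  (¬q2 ∨ q4) forces q2 = False.
  (q4 ∨ ¬q5) forces q5 = False.
  clause (q2 ∨ ¬q3 ∨ q4 ∨ q5) is falsified — backtrack.
So q1 = False.
  then (q1 ∨ ¬q3 ∨ q6) forces q6 = True.
Set q2 = True.
  then (¬q2 ∨ q4) forces q4 = True.
  then (q0 ∨ ¬q2 ∨ q5) forces q5 = True.
All clauses satisfied.

q0=F; q1=F; q2=T; q3=T; q4=T; q5=T; q6=T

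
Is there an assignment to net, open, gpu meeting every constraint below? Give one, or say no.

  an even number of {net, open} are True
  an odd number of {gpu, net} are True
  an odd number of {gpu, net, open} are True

net = False, open = False, gpu = True

{net, open}: 0 true → even ✓
{gpu, net}: 1 true → odd ✓
{gpu, net, open}: 1 true → odd ✓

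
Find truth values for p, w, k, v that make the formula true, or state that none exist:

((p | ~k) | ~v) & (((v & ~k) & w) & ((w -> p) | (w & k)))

p = True; w = True; k = False; v = True

  (p | ~k) | ~v = True
    p | ~k = True
      ~k = True
    ~v = False
  ((v & ~k) & w) & ((w -> p) | (w & k)) = True
    (v & ~k) & w = True
      v & ~k = True
        ~k = True
    (w -> p) | (w & k) = True
      w -> p = True
      w & k = False
Both conjuncts True, so the formula holds.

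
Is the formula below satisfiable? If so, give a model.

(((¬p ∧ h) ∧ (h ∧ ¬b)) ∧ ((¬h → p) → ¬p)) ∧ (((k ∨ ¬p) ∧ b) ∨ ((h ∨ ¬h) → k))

k: True, p: False, b: False, h: True

  ((¬p ∧ h) ∧ (h ∧ ¬b)) ∧ ((¬h → p) → ¬p) = True
    (¬p ∧ h) ∧ (h ∧ ¬b) = True
      ¬p ∧ h = True
        ¬p = True
      h ∧ ¬b = True
        ¬b = True
    (¬h → p) → ¬p = True
      ¬h → p = True
        ¬h = False
      ¬p = True
  ((k ∨ ¬p) ∧ b) ∨ ((h ∨ ¬h) → k) = True
    (k ∨ ¬p) ∧ b = False
      k ∨ ¬p = True
        ¬p = True
    (h ∨ ¬h) → k = True
      h ∨ ¬h = True
        ¬h = False
Both conjuncts True, so the formula holds.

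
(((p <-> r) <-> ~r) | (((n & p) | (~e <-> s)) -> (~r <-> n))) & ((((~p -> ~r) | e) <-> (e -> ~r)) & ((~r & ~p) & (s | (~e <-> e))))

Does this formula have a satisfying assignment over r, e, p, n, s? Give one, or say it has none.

r: False; e: False; p: False; n: False; s: True

  ((p <-> r) <-> ~r) | (((n & p) | (~e <-> s)) -> (~r <-> n)) = True
    (p <-> r) <-> ~r = True
      p <-> r = True
      ~r = True
    ((n & p) | (~e <-> s)) -> (~r <-> n) = False
      (n & p) | (~e <-> s) = True
        n & p = False
        ~e <-> s = True
          ~e = True
      ~r <-> n = False
        ~r = True
  (((~p -> ~r) | e) <-> (e -> ~r)) & ((~r & ~p) & (s | (~e <-> e))) = True
    ((~p -> ~r) | e) <-> (e -> ~r) = True
      (~p -> ~r) | e = True
        ~p -> ~r = True
          ~p = True
          ~r = True
      e -> ~r = True
        ~r = True
    (~r & ~p) & (s | (~e <-> e)) = True
      ~r & ~p = True
        ~r = True
        ~p = True
      s | (~e <-> e) = True
        ~e <-> e = False
          ~e = True
Both conjuncts True, so the formula holds.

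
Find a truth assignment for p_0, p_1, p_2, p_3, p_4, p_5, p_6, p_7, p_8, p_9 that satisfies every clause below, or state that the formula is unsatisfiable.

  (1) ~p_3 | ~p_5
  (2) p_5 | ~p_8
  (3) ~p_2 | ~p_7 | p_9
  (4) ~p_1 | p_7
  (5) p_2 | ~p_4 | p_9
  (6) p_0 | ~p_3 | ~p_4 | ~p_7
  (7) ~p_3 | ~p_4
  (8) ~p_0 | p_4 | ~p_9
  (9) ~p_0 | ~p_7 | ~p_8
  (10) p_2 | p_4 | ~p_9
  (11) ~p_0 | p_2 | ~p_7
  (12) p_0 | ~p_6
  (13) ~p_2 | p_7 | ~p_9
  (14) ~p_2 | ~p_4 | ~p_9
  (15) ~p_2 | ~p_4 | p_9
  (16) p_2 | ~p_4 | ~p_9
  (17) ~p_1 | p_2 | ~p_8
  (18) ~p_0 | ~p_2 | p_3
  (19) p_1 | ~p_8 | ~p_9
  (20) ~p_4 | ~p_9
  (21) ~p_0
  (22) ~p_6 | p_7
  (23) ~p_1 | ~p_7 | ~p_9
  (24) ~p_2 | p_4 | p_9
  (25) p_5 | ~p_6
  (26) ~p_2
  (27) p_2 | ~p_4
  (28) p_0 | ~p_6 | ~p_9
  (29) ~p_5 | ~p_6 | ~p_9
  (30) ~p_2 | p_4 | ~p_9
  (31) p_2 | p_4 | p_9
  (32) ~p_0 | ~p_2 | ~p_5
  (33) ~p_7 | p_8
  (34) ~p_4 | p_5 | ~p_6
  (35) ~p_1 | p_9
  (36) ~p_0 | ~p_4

Case p_0 = True:
  Clause (~p_0) is falsified — contradiction.
Case p_0 = False:
  (p_0 | ~p_6) forces p_6 = False.
  (~p_2) forces p_2 = False.
  (p_2 | ~p_4) forces p_4 = False.
  (p_2 | p_4 | ~p_9) forces p_9 = False.
  Clause (p_2 | p_4 | p_9) is falsified — contradiction.
Both cases fail, so the formula is unsatisfiable.

Unsatisfiable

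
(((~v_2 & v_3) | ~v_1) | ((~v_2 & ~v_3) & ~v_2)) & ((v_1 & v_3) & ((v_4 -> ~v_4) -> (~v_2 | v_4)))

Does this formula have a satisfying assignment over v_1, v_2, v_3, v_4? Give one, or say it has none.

v_1: True, v_2: False, v_3: True, v_4: False

  ((~v_2 & v_3) | ~v_1) | ((~v_2 & ~v_3) & ~v_2) = True
    (~v_2 & v_3) | ~v_1 = True
      ~v_2 & v_3 = True
        ~v_2 = True
      ~v_1 = False
    (~v_2 & ~v_3) & ~v_2 = False
      ~v_2 & ~v_3 = False
        ~v_2 = True
        ~v_3 = False
      ~v_2 = True
  (v_1 & v_3) & ((v_4 -> ~v_4) -> (~v_2 | v_4)) = True
    v_1 & v_3 = True
    (v_4 -> ~v_4) -> (~v_2 | v_4) = True
      v_4 -> ~v_4 = True
        ~v_4 = True
      ~v_2 | v_4 = True
        ~v_2 = True
Both conjuncts True, so the formula holds.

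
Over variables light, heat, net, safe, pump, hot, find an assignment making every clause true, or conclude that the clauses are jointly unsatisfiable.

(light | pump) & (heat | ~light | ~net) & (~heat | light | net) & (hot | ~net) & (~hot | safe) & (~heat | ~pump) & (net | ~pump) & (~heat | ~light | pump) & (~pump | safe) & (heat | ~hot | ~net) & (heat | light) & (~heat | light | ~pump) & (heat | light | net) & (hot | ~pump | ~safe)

Set light = True.
Try heat = True:
  (~heat | ~pump) forces pump = False.
  clause (~heat | ~light | pump) is falsified — backtrack.
So heat = False.
  then (heat | ~light | ~net) forces net = False.
  then (net | ~pump) forces pump = False.
Set safe = False.
  then (~hot | safe) forces hot = False.
All clauses satisfied.

light = True, heat = False, net = False, safe = False, pump = False, hot = False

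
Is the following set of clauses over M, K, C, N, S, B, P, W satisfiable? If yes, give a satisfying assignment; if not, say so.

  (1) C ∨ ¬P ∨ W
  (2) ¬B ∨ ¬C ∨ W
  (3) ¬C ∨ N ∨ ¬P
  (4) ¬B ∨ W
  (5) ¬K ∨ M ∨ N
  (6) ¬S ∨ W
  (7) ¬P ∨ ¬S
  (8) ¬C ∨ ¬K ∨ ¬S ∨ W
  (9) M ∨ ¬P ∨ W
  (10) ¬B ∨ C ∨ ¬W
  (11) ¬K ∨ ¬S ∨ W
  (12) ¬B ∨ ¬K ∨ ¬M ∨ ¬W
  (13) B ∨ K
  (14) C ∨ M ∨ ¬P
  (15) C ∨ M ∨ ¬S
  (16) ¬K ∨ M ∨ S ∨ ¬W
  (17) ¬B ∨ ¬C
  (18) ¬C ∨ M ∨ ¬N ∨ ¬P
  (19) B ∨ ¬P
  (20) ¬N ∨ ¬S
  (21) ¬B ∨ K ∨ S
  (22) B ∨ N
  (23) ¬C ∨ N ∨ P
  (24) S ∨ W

M=T, K=T, C=T, N=T, S=F, B=F, P=F, W=T

Set M = True.
Try K = False:
  (B ∨ K) forces B = True.
  (¬B ∨ W) forces W = True.
  (¬B ∨ C ∨ ¬W) forces C = True.
  clause (¬B ∨ ¬C) is falsified — backtrack.
So K = True.
Set C = True.
  then (¬B ∨ ¬C) forces B = False.
  then (B ∨ ¬P) forces P = False.
  then (B ∨ N) forces N = True.
  then (¬N ∨ ¬S) forces S = False.
  then (S ∨ W) forces W = True.
All clauses satisfied.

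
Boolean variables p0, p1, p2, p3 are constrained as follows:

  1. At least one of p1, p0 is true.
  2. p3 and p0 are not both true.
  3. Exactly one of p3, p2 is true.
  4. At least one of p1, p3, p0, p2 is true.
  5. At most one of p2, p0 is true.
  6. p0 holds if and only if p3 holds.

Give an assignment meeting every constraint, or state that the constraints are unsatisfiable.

p0=F; p1=T; p2=T; p3=F

  (1) {p1, p0}: 1 true — at least one ✓
  (2) p3=F, p0=F — not both ✓
  (3) {p3, p2}: 1 true — exactly one ✓
  (4) {p1, p3, p0, p2}: 2 true — at least one ✓
  (5) {p2, p0}: 1 true — at most one ✓
  (6) p0=F, p3=F — same ✓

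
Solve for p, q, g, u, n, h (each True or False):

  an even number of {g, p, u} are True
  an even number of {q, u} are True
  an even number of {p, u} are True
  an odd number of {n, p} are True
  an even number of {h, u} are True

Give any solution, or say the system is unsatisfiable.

p = False, q = False, g = False, u = False, n = True, h = False

{g, p, u}: 0 true → even ✓
{q, u}: 0 true → even ✓
{p, u}: 0 true → even ✓
{n, p}: 1 true → odd ✓
{h, u}: 0 true → even ✓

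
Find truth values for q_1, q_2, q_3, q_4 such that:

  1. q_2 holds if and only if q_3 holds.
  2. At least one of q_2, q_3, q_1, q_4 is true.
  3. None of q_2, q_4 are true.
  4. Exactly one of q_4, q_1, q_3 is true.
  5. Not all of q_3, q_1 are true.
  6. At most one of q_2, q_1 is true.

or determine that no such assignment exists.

q_1=T, q_2=F, q_3=F, q_4=F

  (1) q_2=F, q_3=F — same ✓
  (2) {q_2, q_3, q_1, q_4}: 1 true — at least one ✓
  (3) {q_2, q_4}: 0 true — none ✓
  (4) {q_4, q_1, q_3}: 1 true — exactly one ✓
  (5) {q_3, q_1}: 1/2 true — not all ✓
  (6) {q_2, q_1}: 1 true — at most one ✓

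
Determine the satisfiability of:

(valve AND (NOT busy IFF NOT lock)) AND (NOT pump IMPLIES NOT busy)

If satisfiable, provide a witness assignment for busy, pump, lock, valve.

busy = True; pump = True; lock = True; valve = True

  valve AND (NOT busy IFF NOT lock) = True
    NOT busy IFF NOT lock = True
      NOT busy = False
      NOT lock = False
  NOT pump IMPLIES NOT busy = True
    NOT pump = False
    NOT busy = False
Both conjuncts True, so the formula holds.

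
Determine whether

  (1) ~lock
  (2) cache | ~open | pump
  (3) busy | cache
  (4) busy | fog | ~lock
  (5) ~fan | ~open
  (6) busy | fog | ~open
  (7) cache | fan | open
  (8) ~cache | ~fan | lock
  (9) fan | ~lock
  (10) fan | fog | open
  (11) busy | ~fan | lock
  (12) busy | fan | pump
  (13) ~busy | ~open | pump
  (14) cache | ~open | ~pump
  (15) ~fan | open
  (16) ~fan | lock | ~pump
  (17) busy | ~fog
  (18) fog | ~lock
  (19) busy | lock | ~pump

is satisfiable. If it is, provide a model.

Unit clause (~lock) forces lock = False.
Set open = False.
  then (~fan | open) forces fan = False.
  then (cache | fan | open) forces cache = True.
  then (fan | fog | open) forces fog = True.
  then (busy | ~fog) forces busy = True.
Set pump = True.
All clauses satisfied.

open = False, cache = True, fan = False, lock = False, busy = True, pump = True, fog = True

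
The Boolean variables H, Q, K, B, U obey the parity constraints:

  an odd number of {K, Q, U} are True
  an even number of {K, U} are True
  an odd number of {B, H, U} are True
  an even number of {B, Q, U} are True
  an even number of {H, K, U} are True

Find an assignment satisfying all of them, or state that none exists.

H = False, Q = True, K = True, B = False, U = True

{K, Q, U}: 3 true → odd ✓
{K, U}: 2 true → even ✓
{B, H, U}: 1 true → odd ✓
{B, Q, U}: 2 true → even ✓
{H, K, U}: 2 true → even ✓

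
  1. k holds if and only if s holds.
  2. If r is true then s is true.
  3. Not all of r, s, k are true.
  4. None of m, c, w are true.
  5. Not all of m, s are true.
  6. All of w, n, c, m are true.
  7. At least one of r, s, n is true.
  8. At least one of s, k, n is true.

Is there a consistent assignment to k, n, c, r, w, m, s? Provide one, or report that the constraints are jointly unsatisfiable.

Unsatisfiable — no assignment works.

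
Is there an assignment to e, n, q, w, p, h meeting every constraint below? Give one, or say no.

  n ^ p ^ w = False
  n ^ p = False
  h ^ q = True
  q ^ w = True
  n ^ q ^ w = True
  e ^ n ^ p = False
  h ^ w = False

e = False; n = False; q = True; w = False; p = False; h = False

n ^ p ^ w = F ^ F ^ F = False ✓
n ^ p = F ^ F = False ✓
h ^ q = F ^ T = True ✓
q ^ w = T ^ F = True ✓
n ^ q ^ w = F ^ T ^ F = True ✓
e ^ n ^ p = F ^ F ^ F = False ✓
h ^ w = F ^ F = False ✓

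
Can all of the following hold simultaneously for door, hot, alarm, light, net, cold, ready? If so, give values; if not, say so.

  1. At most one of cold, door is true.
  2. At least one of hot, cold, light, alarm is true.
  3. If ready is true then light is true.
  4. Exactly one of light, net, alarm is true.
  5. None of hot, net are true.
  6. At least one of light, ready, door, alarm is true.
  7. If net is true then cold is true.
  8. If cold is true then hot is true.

door: False; hot: False; alarm: False; light: True; net: False; cold: False; ready: False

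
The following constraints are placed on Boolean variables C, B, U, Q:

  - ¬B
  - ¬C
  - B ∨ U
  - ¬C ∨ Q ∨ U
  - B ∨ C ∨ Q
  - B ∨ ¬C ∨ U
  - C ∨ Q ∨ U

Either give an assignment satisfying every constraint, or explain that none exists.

Unit clause (¬B) forces B = False.
Unit clause (¬C) forces C = False.
In (B ∨ U) only U is left, so U = True.
In (B ∨ C ∨ Q) only Q is left, so Q = True.
Check each clause:
  (¬B): ¬B holds.
  (¬C): ¬C holds.
  (B ∨ U): U holds.
  (¬C ∨ Q ∨ U): ¬C holds.
  (B ∨ C ∨ Q): Q holds.
  (B ∨ ¬C ∨ U): ¬C holds.
  (C ∨ Q ∨ U): Q holds.
All clauses satisfied.

C=F, B=F, U=T, Q=T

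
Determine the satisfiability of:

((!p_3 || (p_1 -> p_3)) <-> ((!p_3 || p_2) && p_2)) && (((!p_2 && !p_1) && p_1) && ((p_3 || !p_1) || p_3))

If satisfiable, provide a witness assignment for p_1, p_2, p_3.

Case p_1 = True: the conjunct !p_1 is False.
Case p_1 = False: the conjunct p_1 is False.
Both cases fail — unsatisfiable.

Unsatisfiable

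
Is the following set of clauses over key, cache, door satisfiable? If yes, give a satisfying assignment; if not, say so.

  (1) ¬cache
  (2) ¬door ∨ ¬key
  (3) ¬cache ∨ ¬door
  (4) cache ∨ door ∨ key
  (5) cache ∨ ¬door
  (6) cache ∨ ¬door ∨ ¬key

Unit clause (¬cache) forces cache = False.
In (cache ∨ ¬door) only ¬door is left, so door = False.
In (cache ∨ door ∨ key) only key is left, so key = True.
Check each clause:
  (¬cache): ¬cache holds.
  (¬door ∨ ¬key): ¬door holds.
  (¬cache ∨ ¬door): ¬cache holds.
  (cache ∨ door ∨ key): key holds.
  (cache ∨ ¬door): ¬door holds.
  (cache ∨ ¬door ∨ ¬key): ¬door holds.
All clauses satisfied.

key = True, cache = False, door = False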